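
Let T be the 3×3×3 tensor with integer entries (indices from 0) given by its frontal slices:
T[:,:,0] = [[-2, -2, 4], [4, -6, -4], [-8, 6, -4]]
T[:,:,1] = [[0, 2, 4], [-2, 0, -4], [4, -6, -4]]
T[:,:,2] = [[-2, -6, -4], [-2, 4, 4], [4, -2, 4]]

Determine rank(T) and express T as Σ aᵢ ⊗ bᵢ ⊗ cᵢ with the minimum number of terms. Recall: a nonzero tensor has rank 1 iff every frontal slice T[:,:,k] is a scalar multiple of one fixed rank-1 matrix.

Lower bound: the mode-1 unfolding of T (rows indexed by i, columns by (j,k) = (0,0), (0,1), (0,2), (1,0), (1,1), (1,2), (2,0), (2,1), (2,2)) is [[-2, 0, -2, -2, 2, -6, 4, 4, -4], [4, -2, -2, -6, 0, 4, -4, -4, 4], [-8, 4, 4, 6, -6, -2, -4, -4, 4]].
There the 3×3 minor on rows i ∈ {0, 1, 2}, columns (j,k) ∈ {(0,0), (0,1), (1,0)} is det [[-2, 0, -2], [4, -2, -6], [-8, 4, 6]] = -24 ≠ 0, so this unfolding has rank ≥ 3; CP rank is at least every unfolding rank, so rank(T) ≥ 3. (This is only a lower bound: in general the CP rank may exceed every unfolding rank, so we still need to exhibit 3 rank-1 terms summing to T.)
Upper bound: T is a sum of 3 rank-1 terms, T = (0, 1, -2) ⊗ (1, -1, 0) ⊗ (4, -2, -2) + (1, -1, -1) ⊗ (0, 1, 2) ⊗ (2, 2, -2) + (1, 0, 0) ⊗ (1, 2, 0) ⊗ (-2, 0, -2) (written with every a and b primitive with positive leading entry and the scale carried by c; CP decompositions are not unique, and this one is verified by expanding entrywise), so rank(T) ≤ 3.
These bounds meet, so rank(T) = 3.

rank(T) = 3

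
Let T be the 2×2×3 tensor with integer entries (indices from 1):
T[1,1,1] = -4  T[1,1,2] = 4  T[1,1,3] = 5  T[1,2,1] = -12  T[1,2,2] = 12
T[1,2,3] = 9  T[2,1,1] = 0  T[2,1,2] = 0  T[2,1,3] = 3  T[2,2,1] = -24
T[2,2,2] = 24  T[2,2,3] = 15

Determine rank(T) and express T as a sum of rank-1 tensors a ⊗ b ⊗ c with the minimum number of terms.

Lower bound: the mode-2 unfolding of T (rows indexed by j, columns by (i,k) = (1,1), (1,2), (1,3), (2,1), (2,2), (2,3)) is [[-4, 4, 5, 0, 0, 3], [-12, 12, 9, -24, 24, 15]].
There the 2×2 minor on rows j ∈ {1, 2}, columns (i,k) ∈ {(1,1), (1,3)} is det [[-4, 5], [-12, 9]] = 24 ≠ 0, so this unfolding has rank ≥ 2; CP rank is at least every unfolding rank, so rank(T) ≥ 2. (Unfolding ranks only ever bound the CP rank from below — rank(T) can be strictly larger than all of them — so the matching upper bound has to come from an explicit 2-term decomposition.)
Upper bound — finding two terms. Write S_k = T[:,:,k] for the frontal slices: S₁ = [[-4, -12], [0, -24]], S₂ = [[4, 12], [0, 24]], S₃ = [[5, 9], [3, 15]].
If T = a₁ ⊗ b₁ ⊗ c₁ + a₂ ⊗ b₂ ⊗ c₂ then each S_k = c₁[k]·a₁b₁ᵀ + c₂[k]·a₂b₂ᵀ. S₁ and S₃ are linearly independent, so a₁b₁ᵀ and a₂b₂ᵀ must span the same plane of matrices: they are the rank-1 matrices of the form x·S₁ + y·S₃.
det(x·S₁ + y·S₃) is 96·x² − 144·xy + 48·y² = 48·(2·x − y)(x − y), vanishing at (x:y) = (1:2) and (1:1).
M₁ = S₁ + 2·S₃ = [[6, 6], [6, 6]] = 6·[1, 1][1, 1]ᵀ and M₂ = S₁ + S₃ = [[1, -3], [3, -9]] = [1, 3][1, -3]ᵀ, so take a₁ = [1, 1], b₁ = [1, 1], a₂ = [1, 3], b₂ = [1, -3].
Each slice is an integer combination of E₁ = a₁b₁ᵀ and E₂ = a₂b₂ᵀ: S₁ = −6·E₁ + 2·E₂, S₂ = 6·E₁ − 2·E₂, S₃ = 6·E₁ − E₂; reading off coefficients, c₁ = [-6, 6, 6] and c₂ = [2, -2, -1].
Hence T = [1, 1] ⊗ [1, 1] ⊗ [-6, 6, 6] + [1, 3] ⊗ [1, -3] ⊗ [2, -2, -1], so rank(T) ≤ 2.
These bounds meet, so rank(T) = 2.

rank(T) = 2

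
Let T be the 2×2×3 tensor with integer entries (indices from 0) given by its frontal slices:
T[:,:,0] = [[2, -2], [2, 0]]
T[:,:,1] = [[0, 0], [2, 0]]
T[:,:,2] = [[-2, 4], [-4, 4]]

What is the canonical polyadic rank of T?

3

Lower bound: the mode-3 unfolding of T (rows indexed by k, columns by (i,j) = (0,0), (0,1), (1,0), (1,1)) is [[2, -2, 2, 0], [0, 0, 2, 0], [-2, 4, -4, 4]].
There the 3×3 minor on rows k ∈ {0, 1, 2}, columns (i,j) ∈ {(0,0), (0,1), (1,0)} is det [[2, -2, 2], [0, 0, 2], [-2, 4, -4]] = -8 ≠ 0, so this unfolding has rank ≥ 3; CP rank is at least every unfolding rank, so rank(T) ≥ 3. (This is only a lower bound: in general the CP rank may exceed every unfolding rank, so we still need to exhibit 3 rank-1 terms summing to T.)
Upper bound: T is a sum of 3 rank-1 terms, T = (0, 1) (x) (1, 0) (x) (2, 2, -2) + (1, 0) (x) (1, -1) (x) (2, 0, 0) + (1, 1) (x) (1, -2) (x) (0, 0, -2) (one valid choice — decompositions are not unique — normalised so each a, b is primitive with positive first nonzero entry; check it by expanding all entries), so rank(T) ≤ 3.
These bounds meet, so rank(T) = 3.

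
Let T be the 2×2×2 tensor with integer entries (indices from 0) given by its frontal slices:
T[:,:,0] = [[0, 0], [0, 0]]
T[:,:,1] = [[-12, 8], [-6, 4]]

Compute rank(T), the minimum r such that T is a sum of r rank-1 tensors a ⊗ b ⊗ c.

Lower bound: T ≠ 0 (e.g. T[0,0,1] = -12), so rank(T) ≥ 1.
Upper bound: if T = a ⊗ b ⊗ c then every fibre of T is a multiple of the corresponding factor, so read the factors off the fibres through the nonzero entry T[0,0,1] = -12.
The mode-1 fibre T[:,0,1] = [-12, -6] gives a = [2, 1] (primitive direction); the mode-2 fibre T[0,:,1] = [-12, 8] gives b = [3, -2]; then c[k] = T[0,0,k] / (a[0]·b[0]) = [0, -12] / 6 = [0, -2].
Expanding [2, 1] ⊗ [3, -2] ⊗ [0, -2] reproduces all 8 entries of T, so T = [2, 1] ⊗ [3, -2] ⊗ [0, -2] and rank(T) ≤ 1.
These bounds meet, so rank(T) = 1.
Check entry T[1,0,0] = 0: (1)·(3)·(0) = 0.

1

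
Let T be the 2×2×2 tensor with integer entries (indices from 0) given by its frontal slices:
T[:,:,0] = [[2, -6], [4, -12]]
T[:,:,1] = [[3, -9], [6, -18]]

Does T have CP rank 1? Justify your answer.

If T = a ⊗ b ⊗ c then every fibre of T is a multiple of the corresponding factor, so read the factors off the fibres through the nonzero entry T[0,0,0] = 2.
The mode-1 fibre T[:,0,0] = [2, 4] gives a = [1, 2] (primitive direction); the mode-2 fibre T[0,:,0] = [2, -6] gives b = [1, -3]; then c[k] = T[0,0,k] / (a[0]·b[0]) = [2, 3] / 1 = [2, 3].
Expanding [1, 2] ⊗ [1, -3] ⊗ [2, 3] reproduces all 8 entries of T, so T = [1, 2] ⊗ [1, -3] ⊗ [2, 3] and rank(T) ≤ 1.
Equivalently every frontal slice T[:,:,k] is c[k] times the rank-1 matrix [1, 2] ⊗ [1, -3]. So T has rank 1 (it is nonzero).

Yes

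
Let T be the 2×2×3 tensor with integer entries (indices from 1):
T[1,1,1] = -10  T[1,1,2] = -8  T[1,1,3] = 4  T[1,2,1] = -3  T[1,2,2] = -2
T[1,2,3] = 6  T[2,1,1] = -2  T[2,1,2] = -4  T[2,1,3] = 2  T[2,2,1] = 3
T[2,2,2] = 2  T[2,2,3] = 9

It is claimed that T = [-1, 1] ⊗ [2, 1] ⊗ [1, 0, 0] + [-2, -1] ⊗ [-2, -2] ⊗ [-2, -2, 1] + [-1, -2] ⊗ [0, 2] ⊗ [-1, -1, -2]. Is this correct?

Reconstruct entry (1,2,1) from the claimed factors: Σₗ aₗ[1]bₗ[2]cₗ[1] = (-1)·(1)·(1) + (-2)·(-2)·(-2) + (-1)·(2)·(-1) = -7, but T[1,2,1] = -3. The claim is false.

No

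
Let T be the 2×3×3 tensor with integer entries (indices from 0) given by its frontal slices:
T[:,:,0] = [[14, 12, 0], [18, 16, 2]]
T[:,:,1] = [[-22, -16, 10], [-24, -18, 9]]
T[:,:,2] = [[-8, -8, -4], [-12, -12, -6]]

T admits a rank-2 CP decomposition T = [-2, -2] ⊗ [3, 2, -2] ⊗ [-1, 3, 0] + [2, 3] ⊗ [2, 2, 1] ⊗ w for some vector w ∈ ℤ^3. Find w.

w = [2, -1, -2]

Subtract the known terms from T to get the rank-1 residual R = [2, 3] ⊗ [2, 2, 1] ⊗ w, so R[i,j,k] = a[i]·b[j]·w[k]. Pick indices with nonzero a[0]·b[0] = (2)·(2) = 4. Only the fibre through (0,0,·) is needed: R[0,0,:] = T[0,0,:] − Σₗ aₗ[0]bₗ[0]cₗ = [14, -22, -8] − (-2)·(3)·[-1, 3, 0] = [8, -4, -8]. Then w[k] = R[0,0,k] / 4 for each k, giving w = [8, -4, -8] / 4 = [2, -1, -2].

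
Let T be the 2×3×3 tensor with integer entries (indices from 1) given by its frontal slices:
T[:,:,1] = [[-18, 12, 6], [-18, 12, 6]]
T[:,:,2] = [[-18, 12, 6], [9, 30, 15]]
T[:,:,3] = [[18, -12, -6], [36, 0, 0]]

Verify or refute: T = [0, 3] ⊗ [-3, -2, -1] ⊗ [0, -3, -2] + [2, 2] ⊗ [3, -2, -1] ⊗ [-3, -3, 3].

Yes

Reconstruct entrywise from the claimed factors. For example, T[2,2,2] = 30 and Σₗ aₗ[2]bₗ[2]cₗ[2] = (3)·(-2)·(-3) + (2)·(-2)·(-3) = 30; checking all 18 entries, every one matches. The claim holds.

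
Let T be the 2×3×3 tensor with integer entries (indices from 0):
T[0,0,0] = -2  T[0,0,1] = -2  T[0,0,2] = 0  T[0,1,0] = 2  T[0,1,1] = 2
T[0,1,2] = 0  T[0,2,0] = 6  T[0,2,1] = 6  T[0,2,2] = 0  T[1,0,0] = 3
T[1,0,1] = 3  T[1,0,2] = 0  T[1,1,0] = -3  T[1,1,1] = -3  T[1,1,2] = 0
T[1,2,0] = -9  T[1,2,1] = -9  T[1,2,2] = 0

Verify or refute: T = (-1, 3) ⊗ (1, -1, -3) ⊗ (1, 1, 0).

No

Reconstruct entry (0,0,0) from the claimed factors: Σₗ aₗ[0]bₗ[0]cₗ[0] = (-1)·(1)·(1) = -1, but T[0,0,0] = -2. The claim is false.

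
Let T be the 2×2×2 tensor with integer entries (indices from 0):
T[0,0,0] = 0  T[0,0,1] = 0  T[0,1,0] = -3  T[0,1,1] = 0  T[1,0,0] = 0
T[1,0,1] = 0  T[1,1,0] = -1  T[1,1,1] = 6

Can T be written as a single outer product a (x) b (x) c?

The mode-1 unfolding of T (rows indexed by i, columns by (j,k) = (0,0), (0,1), (1,0), (1,1)) is [[0, 0, -3, 0], [0, 0, -1, 6]].
There the 2×2 minor on rows i ∈ {0, 1}, columns (j,k) ∈ {(1,0), (1,1)} is det [[-3, 0], [-1, 6]] = -18 ≠ 0, so this unfolding has rank ≥ 2; CP rank is at least every unfolding rank, so rank(T) ≥ 2.
In particular rank(T) ≥ 2 > 1, so T is not rank-1.

No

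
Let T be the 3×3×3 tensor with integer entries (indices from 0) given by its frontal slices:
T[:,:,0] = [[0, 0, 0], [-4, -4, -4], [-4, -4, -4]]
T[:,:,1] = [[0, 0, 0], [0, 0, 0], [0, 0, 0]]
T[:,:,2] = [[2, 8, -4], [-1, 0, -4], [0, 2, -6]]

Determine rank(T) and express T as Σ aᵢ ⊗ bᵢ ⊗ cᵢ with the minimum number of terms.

rank(T) = 3

Lower bound: the mode-1 unfolding of T (rows indexed by i, columns by (j,k) = (0,0), (0,1), (0,2), (1,0), (1,1), (1,2), (2,0), (2,1), (2,2)) is [[0, 0, 2, 0, 0, 8, 0, 0, -4], [-4, 0, -1, -4, 0, 0, -4, 0, -4], [-4, 0, 0, -4, 0, 2, -4, 0, -6]].
There the 3×3 minor on rows i ∈ {0, 1, 2}, columns (j,k) ∈ {(0,0), (0,2), (1,2)} is det [[0, 2, 8], [-4, -1, 0], [-4, 0, 2]] = -16 ≠ 0, so this unfolding has rank ≥ 3; CP rank is at least every unfolding rank, so rank(T) ≥ 3. (Flattening ranks never certify an upper bound on CP rank; for that we must actually write T with 3 rank-1 terms.)
Upper bound: T is a sum of 3 rank-1 terms, T = [0, 1, 1] ⊗ [1, 1, 1] ⊗ [-4, 0, -2] + [1, 0, 0] ⊗ [0, 1, 0] ⊗ [0, 0, 4] + [2, 1, 2] ⊗ [1, 2, -2] ⊗ [0, 0, 1] (one valid choice — decompositions are not unique — normalised so each a, b is primitive with positive first nonzero entry; check it by expanding all entries), so rank(T) ≤ 3.
These bounds meet, so rank(T) = 3.
Check entry T[0,0,0] = 0: (0)·(1)·(-4) + (1)·(0)·(0) + (2)·(1)·(0) = 0.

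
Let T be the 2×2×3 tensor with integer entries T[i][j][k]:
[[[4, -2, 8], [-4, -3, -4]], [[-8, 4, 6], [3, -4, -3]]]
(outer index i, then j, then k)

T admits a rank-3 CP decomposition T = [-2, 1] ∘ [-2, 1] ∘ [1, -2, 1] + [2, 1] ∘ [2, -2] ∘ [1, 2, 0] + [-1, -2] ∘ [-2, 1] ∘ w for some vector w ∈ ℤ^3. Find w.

Subtract the known terms from T to get the rank-1 residual R = [-1, -2] ∘ [-2, 1] ∘ w, so R[i,j,k] = a[i]·b[j]·w[k]. Pick indices with nonzero a[0]·b[0] = (-1)·(-2) = 2. Only the fibre through (0,0,·) is needed: R[0,0,:] = T[0,0,:] − Σₗ aₗ[0]bₗ[0]cₗ = [4, -2, 8] − (-2)·(-2)·[1, -2, 1] − (2)·(2)·[1, 2, 0] = [-4, -2, 4]. Then w[k] = R[0,0,k] / 2 for each k, giving w = [-4, -2, 4] / 2 = [-2, -1, 2].

w = [-2, -1, 2]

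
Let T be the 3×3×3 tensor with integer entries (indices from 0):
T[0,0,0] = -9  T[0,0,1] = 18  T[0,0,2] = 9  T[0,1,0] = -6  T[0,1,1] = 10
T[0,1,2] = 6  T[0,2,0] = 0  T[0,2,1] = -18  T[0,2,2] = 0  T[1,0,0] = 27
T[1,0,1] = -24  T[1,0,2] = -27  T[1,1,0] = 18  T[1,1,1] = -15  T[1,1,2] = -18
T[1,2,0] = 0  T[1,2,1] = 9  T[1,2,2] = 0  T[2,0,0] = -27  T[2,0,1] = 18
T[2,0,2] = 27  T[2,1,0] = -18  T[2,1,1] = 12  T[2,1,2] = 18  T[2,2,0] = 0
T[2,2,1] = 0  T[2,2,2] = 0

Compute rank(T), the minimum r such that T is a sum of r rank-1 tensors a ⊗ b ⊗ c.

2

Lower bound: in the mode-2 unfolding of T (rows indexed by j, columns by (i,k)) the 2×2 minor on rows j ∈ {0, 1}, columns (i,k) ∈ {(0,0), (0,1)} is det [[-9, 18], [-6, 10]] = 18 ≠ 0, so that unfolding has rank ≥ 2 and hence rank(T) ≥ 2 (CP rank is at least every unfolding rank, though it can be larger).
Upper bound: with S_k = T[:,:,k], the two rank-1 terms a₁b₁ᵀ, a₂b₂ᵀ are the rank-1 members of the pencil x·S₀ + y·S₁.
The 2×2 minor of x·S₀ + y·S₁ on rows {0,1}, columns {0,1} is 45·xy − 30·y² = 15·(3·x − 2·y)(y), vanishing at (x:y) = (2:3) and (1:0).
M₁ = 2·S₀ + 3·S₁ = [[36, 18, -54], [-18, -9, 27], [0, 0, 0]] = 9·[2, -1, 0][2, 1, -3]ᵀ and M₂ = S₀ = [[-9, -6, 0], [27, 18, 0], [-27, -18, 0]] = (-3)·[1, -3, 3][3, 2, 0]ᵀ, so take a₁ = [2, -1, 0], b₁ = [2, 1, -3], a₂ = [1, -3, 3], b₂ = [3, 2, 0].
Each slice is an integer combination of E₁ = a₁b₁ᵀ and E₂ = a₂b₂ᵀ: S₀ = −3·E₂, S₁ = 3·E₁ + 2·E₂, S₂ = 3·E₂; reading off coefficients, c₁ = [0, 3, 0] and c₂ = [-3, 2, 3].
Hence T = [2, -1, 0] ⊗ [2, 1, -3] ⊗ [0, 3, 0] + [1, -3, 3] ⊗ [3, 2, 0] ⊗ [-3, 2, 3], so rank(T) ≤ 2.
These bounds meet, so rank(T) = 2.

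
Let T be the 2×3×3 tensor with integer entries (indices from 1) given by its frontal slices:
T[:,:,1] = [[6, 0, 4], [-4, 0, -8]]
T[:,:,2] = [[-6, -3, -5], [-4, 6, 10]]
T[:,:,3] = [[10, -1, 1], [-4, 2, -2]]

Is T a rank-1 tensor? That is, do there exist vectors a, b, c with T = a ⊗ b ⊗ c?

The mode-3 unfolding of T (rows indexed by k, columns by (i,j) = (1,1), (1,2), (1,3), (2,1), (2,2), (2,3)) is [[6, 0, 4, -4, 0, -8], [-6, -3, -5, -4, 6, 10], [10, -1, 1, -4, 2, -2]].
There the 3×3 minor on rows k ∈ {1, 2, 3}, columns (i,j) ∈ {(1,1), (1,2), (1,3)} is det [[6, 0, 4], [-6, -3, -5], [10, -1, 1]] = 96 ≠ 0, so this unfolding has rank ≥ 3; CP rank is at least every unfolding rank, so rank(T) ≥ 3.
In particular rank(T) ≥ 3 > 1, so T is not rank-1.

No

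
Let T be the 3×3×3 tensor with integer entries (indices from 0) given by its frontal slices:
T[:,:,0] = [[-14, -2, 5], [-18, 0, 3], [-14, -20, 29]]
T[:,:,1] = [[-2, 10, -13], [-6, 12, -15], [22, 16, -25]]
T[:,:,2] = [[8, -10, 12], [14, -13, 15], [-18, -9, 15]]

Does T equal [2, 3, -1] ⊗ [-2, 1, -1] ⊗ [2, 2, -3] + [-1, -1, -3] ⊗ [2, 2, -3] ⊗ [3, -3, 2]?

Reconstruct entrywise from the claimed factors. For example, T[2,2,2] = 15 and Σₗ aₗ[2]bₗ[2]cₗ[2] = (-1)·(-1)·(-3) + (-3)·(-3)·(2) = 15; checking all 27 entries, every one matches. The claim holds.

Yes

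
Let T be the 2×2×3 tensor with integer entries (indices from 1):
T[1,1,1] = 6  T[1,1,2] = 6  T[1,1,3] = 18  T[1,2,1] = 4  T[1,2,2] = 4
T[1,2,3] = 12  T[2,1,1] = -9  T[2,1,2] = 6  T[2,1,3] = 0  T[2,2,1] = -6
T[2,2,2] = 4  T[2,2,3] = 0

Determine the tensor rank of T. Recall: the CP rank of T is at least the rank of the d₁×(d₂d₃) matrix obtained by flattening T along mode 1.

2

Lower bound: the mode-3 unfolding of T (rows indexed by k, columns by (i,j) = (1,1), (1,2), (2,1), (2,2)) is [[6, 4, -9, -6], [6, 4, 6, 4], [18, 12, 0, 0]].
There the 2×2 minor on rows k ∈ {1, 2}, columns (i,j) ∈ {(1,1), (2,1)} is det [[6, -9], [6, 6]] = 90 ≠ 0, so this unfolding has rank ≥ 2; CP rank is at least every unfolding rank, so rank(T) ≥ 2. (Unfolding ranks only ever bound the CP rank from below — rank(T) can be strictly larger than all of them — so the matching upper bound has to come from an explicit 2-term decomposition.)
Upper bound — finding two terms. Every mode-2 slice of T is a multiple of one matrix: T[:,j,:] = b[j]·M with b = [3, 2] and M = [[2, 2, 6], [-3, 2, 0]] (rows indexed by i, columns by k). So it suffices to write M as a sum of two rank-1 matrices.
Splitting M by its rows (i = 1, 2), M = [1, 0][2, 2, 6]ᵀ + [0, 1][-3, 2, 0]ᵀ.
Hence T = [1, 0] (x) [3, 2] (x) [2, 2, 6] + [0, 1] (x) [3, 2] (x) [-3, 2, 0], so rank(T) ≤ 2.
These bounds meet, so rank(T) = 2.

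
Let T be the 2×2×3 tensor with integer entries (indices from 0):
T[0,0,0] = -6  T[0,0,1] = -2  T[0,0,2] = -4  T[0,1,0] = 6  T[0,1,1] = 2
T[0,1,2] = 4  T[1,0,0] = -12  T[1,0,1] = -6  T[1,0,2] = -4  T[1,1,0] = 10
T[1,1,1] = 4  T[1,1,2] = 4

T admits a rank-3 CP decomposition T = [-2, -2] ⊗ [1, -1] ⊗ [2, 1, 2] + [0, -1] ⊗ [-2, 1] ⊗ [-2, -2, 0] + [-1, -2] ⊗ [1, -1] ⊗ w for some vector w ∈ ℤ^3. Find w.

w = [2, 0, 0]

Subtract the known terms from T to get the rank-1 residual R = [-1, -2] ⊗ [1, -1] ⊗ w, so R[i,j,k] = a[i]·b[j]·w[k]. Pick indices with nonzero a[0]·b[0] = (-1)·(1) = -1. Only the fibre through (0,0,·) is needed: R[0,0,:] = T[0,0,:] − Σₗ aₗ[0]bₗ[0]cₗ = [-6, -2, -4] − (-2)·(1)·[2, 1, 2] − (0)·(-2)·[-2, -2, 0] = [-2, 0, 0]. Then w[k] = R[0,0,k] / -1 for each k, giving w = [-2, 0, 0] / -1 = [2, 0, 0].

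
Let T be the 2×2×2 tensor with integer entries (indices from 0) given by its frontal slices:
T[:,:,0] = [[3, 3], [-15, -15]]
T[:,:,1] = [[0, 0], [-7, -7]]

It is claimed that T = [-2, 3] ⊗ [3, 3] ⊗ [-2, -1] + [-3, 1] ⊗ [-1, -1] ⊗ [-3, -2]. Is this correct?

Reconstruct entrywise from the claimed factors. For example, T[1,1,0] = -15 and Σₗ aₗ[1]bₗ[1]cₗ[0] = (3)·(3)·(-2) + (1)·(-1)·(-3) = -15; checking all 8 entries, every one matches. The claim holds.

Yes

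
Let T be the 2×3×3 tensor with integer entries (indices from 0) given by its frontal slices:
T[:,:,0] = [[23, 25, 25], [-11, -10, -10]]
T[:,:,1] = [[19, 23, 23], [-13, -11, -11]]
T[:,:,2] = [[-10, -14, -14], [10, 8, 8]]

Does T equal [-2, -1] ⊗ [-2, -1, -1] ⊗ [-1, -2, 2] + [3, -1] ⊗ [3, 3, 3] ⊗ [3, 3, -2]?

Reconstruct entrywise from the claimed factors. For example, T[0,2,0] = 25 and Σₗ aₗ[0]bₗ[2]cₗ[0] = (-2)·(-1)·(-1) + (3)·(3)·(3) = 25; checking all 18 entries, every one matches. The claim holds.

Yes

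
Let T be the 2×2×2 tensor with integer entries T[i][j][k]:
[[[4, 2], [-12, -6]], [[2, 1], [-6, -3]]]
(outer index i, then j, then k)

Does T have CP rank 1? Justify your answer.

If T = a ∘ b ∘ c then every fibre of T is a multiple of the corresponding factor, so read the factors off the fibres through the nonzero entry T[0,0,0] = 4.
The mode-1 fibre T[:,0,0] = [4, 2] gives a = [2, 1] (primitive direction); the mode-2 fibre T[0,:,0] = [4, -12] gives b = [1, -3]; then c[k] = T[0,0,k] / (a[0]·b[0]) = [4, 2] / 2 = [2, 1].
Expanding [2, 1] ∘ [1, -3] ∘ [2, 1] reproduces all 8 entries of T, so T = [2, 1] ∘ [1, -3] ∘ [2, 1] and rank(T) ≤ 1.
Equivalently every frontal slice T[:,:,k] is c[k] times the rank-1 matrix [2, 1] ∘ [1, -3]. So T has rank 1 (it is nonzero).

Yes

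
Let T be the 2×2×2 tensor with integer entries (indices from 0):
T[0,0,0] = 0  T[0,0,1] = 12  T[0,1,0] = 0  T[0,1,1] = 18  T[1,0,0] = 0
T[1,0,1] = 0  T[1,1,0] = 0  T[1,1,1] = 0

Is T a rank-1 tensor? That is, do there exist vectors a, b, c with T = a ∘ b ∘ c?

If T = a ∘ b ∘ c then every fibre of T is a multiple of the corresponding factor, so read the factors off the fibres through the nonzero entry T[0,0,1] = 12.
The mode-1 fibre T[:,0,1] = [12, 0] gives a = [1, 0] (primitive direction); the mode-2 fibre T[0,:,1] = [12, 18] gives b = [2, 3]; then c[k] = T[0,0,k] / (a[0]·b[0]) = [0, 12] / 2 = [0, 6].
Expanding [1, 0] ∘ [2, 3] ∘ [0, 6] reproduces all 8 entries of T, so T = [1, 0] ∘ [2, 3] ∘ [0, 6] and rank(T) ≤ 1.
Equivalently every frontal slice T[:,:,k] is c[k] times the rank-1 matrix [1, 0] ∘ [2, 3]. So T has rank 1 (it is nonzero).

Yes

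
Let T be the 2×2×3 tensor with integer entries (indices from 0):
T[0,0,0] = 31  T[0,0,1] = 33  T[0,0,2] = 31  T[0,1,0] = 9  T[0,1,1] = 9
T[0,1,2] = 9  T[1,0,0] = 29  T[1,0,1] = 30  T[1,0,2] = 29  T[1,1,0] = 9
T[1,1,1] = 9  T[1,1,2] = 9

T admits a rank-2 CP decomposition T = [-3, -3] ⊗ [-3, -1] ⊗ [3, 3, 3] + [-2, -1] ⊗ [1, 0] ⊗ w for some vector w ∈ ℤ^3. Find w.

w = [-2, -3, -2]

Subtract the known terms from T to get the rank-1 residual R = [-2, -1] ⊗ [1, 0] ⊗ w, so R[i,j,k] = a[i]·b[j]·w[k]. Pick indices with nonzero a[0]·b[0] = (-2)·(1) = -2. Only the fibre through (0,0,·) is needed: R[0,0,:] = T[0,0,:] − Σₗ aₗ[0]bₗ[0]cₗ = [31, 33, 31] − (-3)·(-3)·[3, 3, 3] = [4, 6, 4]. Then w[k] = R[0,0,k] / -2 for each k, giving w = [4, 6, 4] / -2 = [-2, -3, -2].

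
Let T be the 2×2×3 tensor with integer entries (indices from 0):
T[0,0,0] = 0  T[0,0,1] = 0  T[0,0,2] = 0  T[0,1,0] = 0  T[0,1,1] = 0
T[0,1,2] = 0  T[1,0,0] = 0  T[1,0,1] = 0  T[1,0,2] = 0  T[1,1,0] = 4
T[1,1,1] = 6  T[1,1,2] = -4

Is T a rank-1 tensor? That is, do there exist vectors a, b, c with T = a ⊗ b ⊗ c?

If T = a ⊗ b ⊗ c then every fibre of T is a multiple of the corresponding factor, so read the factors off the fibres through the nonzero entry T[1,1,0] = 4.
The mode-1 fibre T[:,1,0] = [0, 4] gives a = [0, 1] (primitive direction); the mode-2 fibre T[1,:,0] = [0, 4] gives b = [0, 1]; then c[k] = T[1,1,k] / (a[1]·b[1]) = [4, 6, -4] / 1 = [4, 6, -4].
Expanding [0, 1] ⊗ [0, 1] ⊗ [4, 6, -4] reproduces all 12 entries of T, so T = [0, 1] ⊗ [0, 1] ⊗ [4, 6, -4] and rank(T) ≤ 1.
Equivalently every frontal slice T[:,:,k] is c[k] times the rank-1 matrix [0, 1] ⊗ [0, 1]. So T has rank 1 (it is nonzero).

Yes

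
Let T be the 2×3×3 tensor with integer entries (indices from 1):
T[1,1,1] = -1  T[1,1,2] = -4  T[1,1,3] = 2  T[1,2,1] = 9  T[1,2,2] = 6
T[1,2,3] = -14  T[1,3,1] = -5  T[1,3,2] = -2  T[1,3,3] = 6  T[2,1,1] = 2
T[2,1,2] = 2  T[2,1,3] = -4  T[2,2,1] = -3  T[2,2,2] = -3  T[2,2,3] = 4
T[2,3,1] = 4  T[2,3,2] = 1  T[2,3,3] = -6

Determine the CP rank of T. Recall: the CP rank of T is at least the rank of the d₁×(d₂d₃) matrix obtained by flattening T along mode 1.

3

Lower bound: the mode-2 unfolding of T (rows indexed by j, columns by (i,k) = (1,1), (1,2), (1,3), (2,1), (2,2), (2,3)) is [[-1, -4, 2, 2, 2, -4], [9, 6, -14, -3, -3, 4], [-5, -2, 6, 4, 1, -6]].
There the 3×3 minor on rows j ∈ {1, 2, 3}, columns (i,k) ∈ {(1,1), (1,2), (1,3)} is det [[-1, -4, 2], [9, 6, -14], [-5, -2, 6]] = -48 ≠ 0, so this unfolding has rank ≥ 3; CP rank is at least every unfolding rank, so rank(T) ≥ 3. (Flattening ranks never certify an upper bound on CP rank; for that we must actually write T with 3 rank-1 terms.)
Upper bound: T is a sum of 3 rank-1 terms, T = [1, 1] ⊗ [1, 1, 1] ⊗ [1, 0, -2] + [2, -1] ⊗ [0, 1, -1] ⊗ [2, -1, -2] + [2, -1] ⊗ [1, -2, 1] ⊗ [-1, -2, 2] (written with every a and b primitive with positive leading entry and the scale carried by c; CP decompositions are not unique, and this one is verified by expanding entrywise), so rank(T) ≤ 3.
These bounds meet, so rank(T) = 3.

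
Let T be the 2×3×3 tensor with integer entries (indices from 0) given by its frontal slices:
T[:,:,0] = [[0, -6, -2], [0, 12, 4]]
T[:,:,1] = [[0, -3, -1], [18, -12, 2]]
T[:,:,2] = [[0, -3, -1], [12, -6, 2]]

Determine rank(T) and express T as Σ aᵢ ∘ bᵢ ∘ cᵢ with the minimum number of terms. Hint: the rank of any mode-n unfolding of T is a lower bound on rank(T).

rank(T) = 2

Lower bound: the mode-1 unfolding of T (rows indexed by i, columns by (j,k) = (0,0), (0,1), (0,2), (1,0), (1,1), (1,2), (2,0), (2,1), (2,2)) is [[0, 0, 0, -6, -3, -3, -2, -1, -1], [0, 18, 12, 12, -12, -6, 4, 2, 2]].
There the 2×2 minor on rows i ∈ {0, 1}, columns (j,k) ∈ {(0,1), (1,0)} is det [[0, -6], [18, 12]] = 108 ≠ 0, so this unfolding has rank ≥ 2; CP rank is at least every unfolding rank, so rank(T) ≥ 2. (This is only a lower bound: in general the CP rank may exceed every unfolding rank, so we still need to exhibit 2 rank-1 terms summing to T.)
Upper bound — finding two terms. Write S_k = T[:,:,k] for the frontal slices: S₀ = [[0, -6, -2], [0, 12, 4]], S₁ = [[0, -3, -1], [18, -12, 2]], S₂ = [[0, -3, -1], [12, -6, 2]].
If T = a₁ ∘ b₁ ∘ c₁ + a₂ ∘ b₂ ∘ c₂ then each S_k = c₁[k]·a₁b₁ᵀ + c₂[k]·a₂b₂ᵀ. S₀ and S₁ are linearly independent, so a₁b₁ᵀ and a₂b₂ᵀ must span the same plane of matrices: they are the rank-1 matrices of the form x·S₀ + y·S₁.
The 2×2 minor of x·S₀ + y·S₁ on rows {0,1}, columns {0,1} is 108·xy + 54·y² = 54·(y)(2·x + y), vanishing at (x:y) = (1:0) and (1:-2).
M₁ = S₀ = [[0, -6, -2], [0, 12, 4]] = (-2)·[1, -2][0, 3, 1]ᵀ and M₂ = S₀ − 2·S₁ = [[0, 0, 0], [-36, 36, 0]] = (-36)·[0, 1][1, -1, 0]ᵀ, so take a₁ = [1, -2], b₁ = [0, 3, 1], a₂ = [0, 1], b₂ = [1, -1, 0].
Each slice is an integer combination of E₁ = a₁b₁ᵀ and E₂ = a₂b₂ᵀ: S₀ = −2·E₁, S₁ = −E₁ + 18·E₂, S₂ = −E₁ + 12·E₂; reading off coefficients, c₁ = [-2, -1, -1] and c₂ = [0, 18, 12].
Hence T = [1, -2] ∘ [0, 3, 1] ∘ [-2, -1, -1] + [0, 1] ∘ [1, -1, 0] ∘ [0, 18, 12], so rank(T) ≤ 2.
These bounds meet, so rank(T) = 2.
Check entry T[1,1,0] = 12: (-2)·(3)·(-2) + (1)·(-1)·(0) = 12.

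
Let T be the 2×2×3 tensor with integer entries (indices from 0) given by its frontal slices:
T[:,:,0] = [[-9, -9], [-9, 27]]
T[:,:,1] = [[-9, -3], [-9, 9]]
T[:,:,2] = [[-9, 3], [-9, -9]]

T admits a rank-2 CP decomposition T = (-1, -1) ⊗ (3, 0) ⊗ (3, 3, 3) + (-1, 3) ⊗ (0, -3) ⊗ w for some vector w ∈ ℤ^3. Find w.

w = (-3, -1, 1)

Subtract the known terms from T to get the rank-1 residual R = (-1, 3) ⊗ (0, -3) ⊗ w, so R[i,j,k] = a[i]·b[j]·w[k]. Pick indices with nonzero a[0]·b[1] = (-1)·(-3) = 3. Only the fibre through (0,1,·) is needed: R[0,1,:] = T[0,1,:] − Σₗ aₗ[0]bₗ[1]cₗ = [-9, -3, 3] − (-1)·(0)·(3, 3, 3) = [-9, -3, 3]. Then w[k] = R[0,1,k] / 3 for each k, giving w = [-9, -3, 3] / 3 = (-3, -1, 1).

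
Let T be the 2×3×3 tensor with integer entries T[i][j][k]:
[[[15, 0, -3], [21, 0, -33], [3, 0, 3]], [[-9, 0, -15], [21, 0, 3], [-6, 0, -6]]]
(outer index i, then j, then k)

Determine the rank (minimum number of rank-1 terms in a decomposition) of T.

Lower bound: the mode-1 unfolding of T (rows indexed by i, columns by (j,k) = (0,0), (0,1), (0,2), (1,0), (1,1), (1,2), (2,0), (2,1), (2,2)) is [[15, 0, -3, 21, 0, -33, 3, 0, 3], [-9, 0, -15, 21, 0, 3, -6, 0, -6]].
There the 2×2 minor on rows i ∈ {0, 1}, columns (j,k) ∈ {(0,0), (0,2)} is det [[15, -3], [-9, -15]] = -252 ≠ 0, so this unfolding has rank ≥ 2; CP rank is at least every unfolding rank, so rank(T) ≥ 2. (This is only a lower bound: in general the CP rank may exceed every unfolding rank, so we still need to exhibit 2 rank-1 terms summing to T.)
Upper bound — finding two terms. Write S_k = T[:,:,k] for the frontal slices: S₀ = [[15, 21, 3], [-9, 21, -6]], S₁ = [[0, 0, 0], [0, 0, 0]], S₂ = [[-3, -33, 3], [-15, 3, -6]].
If T = a₁ ⊗ b₁ ⊗ c₁ + a₂ ⊗ b₂ ⊗ c₂ then each S_k = c₁[k]·a₁b₁ᵀ + c₂[k]·a₂b₂ᵀ. S₀ and S₂ are linearly independent, so a₁b₁ᵀ and a₂b₂ᵀ must span the same plane of matrices: they are the rank-1 matrices of the form x·S₀ + y·S₂.
The 2×2 minor of x·S₀ + y·S₂ on rows {0,1}, columns {0,1} is 504·x² − 504·y² = 504·(x − y)(x + y), vanishing at (x:y) = (1:1) and (1:-1).
M₁ = S₀ + S₂ = [[12, -12, 6], [-24, 24, -12]] = 6·[1, -2][2, -2, 1]ᵀ and M₂ = S₀ − S₂ = [[18, 54, 0], [6, 18, 0]] = 6·[3, 1][1, 3, 0]ᵀ, so take a₁ = [1, -2], b₁ = [2, -2, 1], a₂ = [3, 1], b₂ = [1, 3, 0].
Each slice is an integer combination of E₁ = a₁b₁ᵀ and E₂ = a₂b₂ᵀ: S₀ = 3·E₁ + 3·E₂, S₁ = 0, S₂ = 3·E₁ − 3·E₂; reading off coefficients, c₁ = [3, 0, 3] and c₂ = [3, 0, -3].
Hence T = [1, -2] ⊗ [2, -2, 1] ⊗ [3, 0, 3] + [3, 1] ⊗ [1, 3, 0] ⊗ [3, 0, -3], so rank(T) ≤ 2.
These bounds meet, so rank(T) = 2.

2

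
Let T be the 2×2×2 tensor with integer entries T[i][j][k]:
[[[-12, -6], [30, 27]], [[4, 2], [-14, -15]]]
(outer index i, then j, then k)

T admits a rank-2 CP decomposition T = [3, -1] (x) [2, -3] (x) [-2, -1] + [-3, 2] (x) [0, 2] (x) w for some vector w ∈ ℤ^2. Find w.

Subtract the known terms from T to get the rank-1 residual R = [-3, 2] (x) [0, 2] (x) w, so R[i,j,k] = a[i]·b[j]·w[k]. Pick indices with nonzero a[0]·b[1] = (-3)·(2) = -6. Only the fibre through (0,1,·) is needed: R[0,1,:] = T[0,1,:] − Σₗ aₗ[0]bₗ[1]cₗ = [30, 27] − (3)·(-3)·[-2, -1] = [12, 18]. Then w[k] = R[0,1,k] / -6 for each k, giving w = [12, 18] / -6 = [-2, -3].

w = [-2, -3]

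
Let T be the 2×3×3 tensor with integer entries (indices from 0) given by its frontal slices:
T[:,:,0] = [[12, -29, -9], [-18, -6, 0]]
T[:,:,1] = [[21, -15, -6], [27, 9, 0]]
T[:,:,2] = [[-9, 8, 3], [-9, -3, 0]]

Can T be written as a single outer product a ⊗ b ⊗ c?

The mode-1 unfolding of T (rows indexed by i, columns by (j,k) = (0,0), (0,1), (0,2), (1,0), (1,1), (1,2), (2,0), (2,1), (2,2)) is [[12, 21, -9, -29, -15, 8, -9, -6, 3], [-18, 27, -9, -6, 9, -3, 0, 0, 0]].
There the 2×2 minor on rows i ∈ {0, 1}, columns (j,k) ∈ {(0,0), (0,1)} is det [[12, 21], [-18, 27]] = 702 ≠ 0, so this unfolding has rank ≥ 2; CP rank is at least every unfolding rank, so rank(T) ≥ 2.
In particular rank(T) ≥ 2 > 1, so T is not rank-1.

No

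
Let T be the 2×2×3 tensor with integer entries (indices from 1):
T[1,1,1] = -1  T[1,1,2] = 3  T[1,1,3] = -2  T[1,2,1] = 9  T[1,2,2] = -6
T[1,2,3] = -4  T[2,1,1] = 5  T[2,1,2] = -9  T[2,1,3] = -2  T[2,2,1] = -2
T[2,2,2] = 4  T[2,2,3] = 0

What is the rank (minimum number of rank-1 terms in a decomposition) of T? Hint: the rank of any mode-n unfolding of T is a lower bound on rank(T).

Lower bound: the mode-3 unfolding of T (rows indexed by k, columns by (i,j) = (1,1), (1,2), (2,1), (2,2)) is [[-1, 9, 5, -2], [3, -6, -9, 4], [-2, -4, -2, 0]].
There the 3×3 minor on rows k ∈ {1, 2, 3}, columns (i,j) ∈ {(1,1), (1,2), (2,1)} is det [[-1, 9, 5], [3, -6, -9], [-2, -4, -2]] = 120 ≠ 0, so this unfolding has rank ≥ 3; CP rank is at least every unfolding rank, so rank(T) ≥ 3. (Flattening ranks never certify an upper bound on CP rank; for that we must actually write T with 3 rank-1 terms.)
Upper bound: T is a sum of 3 rank-1 terms, T = [1, -2] ∘ [2, -1] ∘ [-1, 2, 0] + [1, 0] ∘ [0, 1] ∘ [8, -4, -4] + [1, 1] ∘ [1, 0] ∘ [1, -1, -2] (written with every a and b primitive with positive leading entry and the scale carried by c; CP decompositions are not unique, and this one is verified by expanding entrywise), so rank(T) ≤ 3.
These bounds meet, so rank(T) = 3.
Check entry T[1,1,3] = -2: (1)·(2)·(0) + (1)·(0)·(-4) + (1)·(1)·(-2) = -2.

3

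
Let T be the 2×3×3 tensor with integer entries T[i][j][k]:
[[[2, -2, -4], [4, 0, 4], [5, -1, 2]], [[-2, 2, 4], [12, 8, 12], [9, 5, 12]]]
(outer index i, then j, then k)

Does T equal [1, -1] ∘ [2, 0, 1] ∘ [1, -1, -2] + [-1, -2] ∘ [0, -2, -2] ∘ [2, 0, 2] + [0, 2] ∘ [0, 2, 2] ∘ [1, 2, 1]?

No

Reconstruct entry (1,2,0) from the claimed factors: Σₗ aₗ[1]bₗ[2]cₗ[0] = (-1)·(1)·(1) + (-2)·(-2)·(2) + (2)·(2)·(1) = 11, but T[1,2,0] = 9. The claim is false.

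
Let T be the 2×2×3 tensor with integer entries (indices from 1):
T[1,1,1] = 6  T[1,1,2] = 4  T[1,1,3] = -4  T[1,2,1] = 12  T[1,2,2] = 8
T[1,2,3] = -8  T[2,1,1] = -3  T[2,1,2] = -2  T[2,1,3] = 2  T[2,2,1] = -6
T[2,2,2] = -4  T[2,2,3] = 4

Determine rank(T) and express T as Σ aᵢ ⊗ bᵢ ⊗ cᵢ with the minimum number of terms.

rank(T) = 1

Lower bound: T ≠ 0 (e.g. T[1,1,1] = 6), so rank(T) ≥ 1.
Upper bound: if T = a ⊗ b ⊗ c then every fibre of T is a multiple of the corresponding factor, so read the factors off the fibres through the nonzero entry T[1,1,1] = 6.
The mode-1 fibre T[:,1,1] = [6, -3] gives a = (2, -1) (primitive direction); the mode-2 fibre T[1,:,1] = [6, 12] gives b = (1, 2); then c[k] = T[1,1,k] / (a[1]·b[1]) = [6, 4, -4] / 2 = (3, 2, -2).
Expanding (2, -1) ⊗ (1, 2) ⊗ (3, 2, -2) reproduces all 12 entries of T, so T = (2, -1) ⊗ (1, 2) ⊗ (3, 2, -2) and rank(T) ≤ 1.
These bounds meet, so rank(T) = 1.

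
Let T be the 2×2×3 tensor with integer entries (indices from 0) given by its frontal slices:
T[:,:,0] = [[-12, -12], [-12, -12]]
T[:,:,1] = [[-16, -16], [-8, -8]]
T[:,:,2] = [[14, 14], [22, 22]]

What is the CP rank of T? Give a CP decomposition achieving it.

rank(T) = 2

Lower bound: the mode-3 unfolding of T (rows indexed by k, columns by (i,j) = (0,0), (0,1), (1,0), (1,1)) is [[-12, -12, -12, -12], [-16, -16, -8, -8], [14, 14, 22, 22]].
There the 2×2 minor on rows k ∈ {0, 1}, columns (i,j) ∈ {(0,0), (1,0)} is det [[-12, -12], [-16, -8]] = -96 ≠ 0, so this unfolding has rank ≥ 2; CP rank is at least every unfolding rank, so rank(T) ≥ 2. (Unfolding ranks only ever bound the CP rank from below — rank(T) can be strictly larger than all of them — so the matching upper bound has to come from an explicit 2-term decomposition.)
Upper bound — finding two terms. Every mode-2 slice of T is a multiple of one matrix: T[:,j,:] = b[j]·M with b = [1, 1] and M = [[-12, -16, 14], [-12, -8, 22]] (rows indexed by i, columns by k). So it suffices to write M as a sum of two rank-1 matrices.
Splitting M by its rows (i = 0, 1), M = [1, 0][-12, -16, 14]ᵀ + [0, 1][-12, -8, 22]ᵀ.
Hence T = [1, 0] (x) [1, 1] (x) [-12, -16, 14] + [0, 1] (x) [1, 1] (x) [-12, -8, 22], so rank(T) ≤ 2.
These bounds meet, so rank(T) = 2.
Check entry T[1,0,0] = -12: (0)·(1)·(-12) + (1)·(1)·(-12) = -12.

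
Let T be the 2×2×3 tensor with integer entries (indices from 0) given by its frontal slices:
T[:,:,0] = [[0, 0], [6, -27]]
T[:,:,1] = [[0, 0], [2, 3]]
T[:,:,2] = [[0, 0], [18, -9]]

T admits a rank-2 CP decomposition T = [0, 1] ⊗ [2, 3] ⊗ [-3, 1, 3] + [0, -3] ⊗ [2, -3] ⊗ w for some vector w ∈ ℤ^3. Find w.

w = [-2, 0, -2]

Subtract the known terms from T to get the rank-1 residual R = [0, -3] ⊗ [2, -3] ⊗ w, so R[i,j,k] = a[i]·b[j]·w[k]. Pick indices with nonzero a[1]·b[0] = (-3)·(2) = -6. Only the fibre through (1,0,·) is needed: R[1,0,:] = T[1,0,:] − Σₗ aₗ[1]bₗ[0]cₗ = [6, 2, 18] − (1)·(2)·[-3, 1, 3] = [12, 0, 12]. Then w[k] = R[1,0,k] / -6 for each k, giving w = [12, 0, 12] / -6 = [-2, 0, -2].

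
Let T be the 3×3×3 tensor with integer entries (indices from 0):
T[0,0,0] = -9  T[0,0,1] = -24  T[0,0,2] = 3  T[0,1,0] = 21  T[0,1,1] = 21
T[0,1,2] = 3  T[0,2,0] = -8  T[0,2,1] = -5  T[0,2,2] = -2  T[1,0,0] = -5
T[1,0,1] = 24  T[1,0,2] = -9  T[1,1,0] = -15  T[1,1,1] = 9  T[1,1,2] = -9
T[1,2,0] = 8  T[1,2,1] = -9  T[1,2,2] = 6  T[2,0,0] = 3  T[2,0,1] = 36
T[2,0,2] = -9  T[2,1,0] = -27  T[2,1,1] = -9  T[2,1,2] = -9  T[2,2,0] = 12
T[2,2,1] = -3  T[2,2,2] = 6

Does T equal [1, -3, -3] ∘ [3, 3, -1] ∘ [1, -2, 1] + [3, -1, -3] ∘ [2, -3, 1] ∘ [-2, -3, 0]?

No

Reconstruct entry (0,2,0) from the claimed factors: Σₗ aₗ[0]bₗ[2]cₗ[0] = (1)·(-1)·(1) + (3)·(1)·(-2) = -7, but T[0,2,0] = -8. The claim is false.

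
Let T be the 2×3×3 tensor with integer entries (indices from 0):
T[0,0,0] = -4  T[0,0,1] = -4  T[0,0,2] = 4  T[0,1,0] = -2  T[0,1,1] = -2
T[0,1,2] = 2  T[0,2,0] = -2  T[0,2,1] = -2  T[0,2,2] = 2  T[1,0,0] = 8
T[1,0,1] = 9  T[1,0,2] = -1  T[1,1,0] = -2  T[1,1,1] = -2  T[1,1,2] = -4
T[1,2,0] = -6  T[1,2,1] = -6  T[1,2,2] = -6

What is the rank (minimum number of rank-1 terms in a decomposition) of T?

Lower bound: in the mode-2 unfolding of T (rows indexed by j, columns by (i,k)) the 3×3 minor on rows j ∈ {0, 1, 2}, columns (i,k) ∈ {(0,0), (1,0), (1,1)} is det [[-4, 8, 9], [-2, -2, -2], [-2, -6, -6]] = 8 ≠ 0, so that unfolding has rank ≥ 3 and hence rank(T) ≥ 3 (CP rank is at least every unfolding rank, though it can be larger).
Upper bound: T is a sum of 3 rank-1 terms, T = [0, 1] ⊗ [1, -1, -2] ⊗ [4, 4, 2] + [0, 1] ⊗ [1, 0, 0] ⊗ [0, 1, 1] + [1, -1] ⊗ [2, 1, 1] ⊗ [-2, -2, 2] (written with every a and b primitive with positive leading entry and the scale carried by c; CP decompositions are not unique, and this one is verified by expanding entrywise), so rank(T) ≤ 3.
These bounds meet, so rank(T) = 3.

3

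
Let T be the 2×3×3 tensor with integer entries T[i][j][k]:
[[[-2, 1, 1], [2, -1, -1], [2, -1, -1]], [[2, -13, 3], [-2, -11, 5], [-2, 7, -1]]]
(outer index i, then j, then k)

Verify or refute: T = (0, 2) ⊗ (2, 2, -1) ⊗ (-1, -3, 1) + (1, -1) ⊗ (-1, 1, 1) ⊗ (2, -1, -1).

No

Reconstruct entry (1,0,0) from the claimed factors: Σₗ aₗ[1]bₗ[0]cₗ[0] = (2)·(2)·(-1) + (-1)·(-1)·(2) = -2, but T[1,0,0] = 2. The claim is false.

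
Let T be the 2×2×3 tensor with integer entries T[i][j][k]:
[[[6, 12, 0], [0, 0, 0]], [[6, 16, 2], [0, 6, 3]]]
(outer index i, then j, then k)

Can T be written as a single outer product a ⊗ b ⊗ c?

The mode-1 unfolding of T (rows indexed by i, columns by (j,k) = (0,0), (0,1), (0,2), (1,0), (1,1), (1,2)) is [[6, 12, 0, 0, 0, 0], [6, 16, 2, 0, 6, 3]].
There the 2×2 minor on rows i ∈ {0, 1}, columns (j,k) ∈ {(0,0), (0,1)} is det [[6, 12], [6, 16]] = 24 ≠ 0, so this unfolding has rank ≥ 2; CP rank is at least every unfolding rank, so rank(T) ≥ 2.
In particular rank(T) ≥ 2 > 1, so T is not rank-1.

No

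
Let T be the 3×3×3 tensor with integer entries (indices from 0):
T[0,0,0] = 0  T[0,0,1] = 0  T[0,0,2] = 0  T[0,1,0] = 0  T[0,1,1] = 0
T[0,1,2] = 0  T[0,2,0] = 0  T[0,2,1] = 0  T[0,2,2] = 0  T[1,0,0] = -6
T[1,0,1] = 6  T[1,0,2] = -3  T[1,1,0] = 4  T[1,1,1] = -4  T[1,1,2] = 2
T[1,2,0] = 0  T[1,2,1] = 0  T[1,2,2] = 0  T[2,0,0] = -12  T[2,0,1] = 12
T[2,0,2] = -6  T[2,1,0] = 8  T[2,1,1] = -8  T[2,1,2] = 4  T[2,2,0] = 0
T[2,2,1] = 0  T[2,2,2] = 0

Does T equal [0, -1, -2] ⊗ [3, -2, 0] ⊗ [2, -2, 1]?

Yes

Reconstruct entrywise from the claimed factors. For example, T[2,1,0] = 8 and Σₗ aₗ[2]bₗ[1]cₗ[0] = (-2)·(-2)·(2) = 8; checking all 27 entries, every one matches. The claim holds.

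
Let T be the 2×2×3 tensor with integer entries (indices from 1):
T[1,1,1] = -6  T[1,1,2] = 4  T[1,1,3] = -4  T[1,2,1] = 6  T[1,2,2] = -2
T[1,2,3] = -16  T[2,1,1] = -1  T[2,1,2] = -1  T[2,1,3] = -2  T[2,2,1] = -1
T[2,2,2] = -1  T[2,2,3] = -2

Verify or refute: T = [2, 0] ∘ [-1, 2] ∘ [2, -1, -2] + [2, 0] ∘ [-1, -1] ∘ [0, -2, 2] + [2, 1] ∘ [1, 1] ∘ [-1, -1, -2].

Yes

Reconstruct entrywise from the claimed factors. For example, T[2,1,3] = -2 and Σₗ aₗ[2]bₗ[1]cₗ[3] = (0)·(-1)·(-2) + (0)·(-1)·(2) + (1)·(1)·(-2) = -2; checking all 12 entries, every one matches. The claim holds.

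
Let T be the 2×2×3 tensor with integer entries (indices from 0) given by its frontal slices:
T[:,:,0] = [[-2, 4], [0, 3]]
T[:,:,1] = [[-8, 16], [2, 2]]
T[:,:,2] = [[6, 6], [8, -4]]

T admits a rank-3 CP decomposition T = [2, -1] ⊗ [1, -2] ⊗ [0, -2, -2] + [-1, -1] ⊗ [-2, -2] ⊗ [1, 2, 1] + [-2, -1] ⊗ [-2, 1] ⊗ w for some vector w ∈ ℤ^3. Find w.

Subtract the known terms from T to get the rank-1 residual R = [-2, -1] ⊗ [-2, 1] ⊗ w, so R[i,j,k] = a[i]·b[j]·w[k]. Pick indices with nonzero a[0]·b[0] = (-2)·(-2) = 4. Only the fibre through (0,0,·) is needed: R[0,0,:] = T[0,0,:] − Σₗ aₗ[0]bₗ[0]cₗ = [-2, -8, 6] − (2)·(1)·[0, -2, -2] − (-1)·(-2)·[1, 2, 1] = [-4, -8, 8]. Then w[k] = R[0,0,k] / 4 for each k, giving w = [-4, -8, 8] / 4 = [-1, -2, 2].

w = [-1, -2, 2]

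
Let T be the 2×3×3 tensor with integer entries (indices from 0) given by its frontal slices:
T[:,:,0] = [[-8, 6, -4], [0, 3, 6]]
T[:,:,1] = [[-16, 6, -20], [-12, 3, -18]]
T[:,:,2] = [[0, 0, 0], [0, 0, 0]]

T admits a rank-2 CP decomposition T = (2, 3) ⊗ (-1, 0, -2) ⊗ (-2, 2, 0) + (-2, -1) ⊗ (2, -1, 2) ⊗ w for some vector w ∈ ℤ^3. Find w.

Subtract the known terms from T to get the rank-1 residual R = (-2, -1) ⊗ (2, -1, 2) ⊗ w, so R[i,j,k] = a[i]·b[j]·w[k]. Pick indices with nonzero a[0]·b[0] = (-2)·(2) = -4. Only the fibre through (0,0,·) is needed: R[0,0,:] = T[0,0,:] − Σₗ aₗ[0]bₗ[0]cₗ = [-8, -16, 0] − (2)·(-1)·(-2, 2, 0) = [-12, -12, 0]. Then w[k] = R[0,0,k] / -4 for each k, giving w = [-12, -12, 0] / -4 = (3, 3, 0).

w = (3, 3, 0)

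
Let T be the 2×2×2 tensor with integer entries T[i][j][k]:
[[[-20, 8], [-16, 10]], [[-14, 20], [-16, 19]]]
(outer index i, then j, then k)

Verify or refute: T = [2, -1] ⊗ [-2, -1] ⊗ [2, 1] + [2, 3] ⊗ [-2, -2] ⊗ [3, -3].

Yes

Reconstruct entrywise from the claimed factors. For example, T[0,0,0] = -20 and Σₗ aₗ[0]bₗ[0]cₗ[0] = (2)·(-2)·(2) + (2)·(-2)·(3) = -20; checking all 8 entries, every one matches. The claim holds.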